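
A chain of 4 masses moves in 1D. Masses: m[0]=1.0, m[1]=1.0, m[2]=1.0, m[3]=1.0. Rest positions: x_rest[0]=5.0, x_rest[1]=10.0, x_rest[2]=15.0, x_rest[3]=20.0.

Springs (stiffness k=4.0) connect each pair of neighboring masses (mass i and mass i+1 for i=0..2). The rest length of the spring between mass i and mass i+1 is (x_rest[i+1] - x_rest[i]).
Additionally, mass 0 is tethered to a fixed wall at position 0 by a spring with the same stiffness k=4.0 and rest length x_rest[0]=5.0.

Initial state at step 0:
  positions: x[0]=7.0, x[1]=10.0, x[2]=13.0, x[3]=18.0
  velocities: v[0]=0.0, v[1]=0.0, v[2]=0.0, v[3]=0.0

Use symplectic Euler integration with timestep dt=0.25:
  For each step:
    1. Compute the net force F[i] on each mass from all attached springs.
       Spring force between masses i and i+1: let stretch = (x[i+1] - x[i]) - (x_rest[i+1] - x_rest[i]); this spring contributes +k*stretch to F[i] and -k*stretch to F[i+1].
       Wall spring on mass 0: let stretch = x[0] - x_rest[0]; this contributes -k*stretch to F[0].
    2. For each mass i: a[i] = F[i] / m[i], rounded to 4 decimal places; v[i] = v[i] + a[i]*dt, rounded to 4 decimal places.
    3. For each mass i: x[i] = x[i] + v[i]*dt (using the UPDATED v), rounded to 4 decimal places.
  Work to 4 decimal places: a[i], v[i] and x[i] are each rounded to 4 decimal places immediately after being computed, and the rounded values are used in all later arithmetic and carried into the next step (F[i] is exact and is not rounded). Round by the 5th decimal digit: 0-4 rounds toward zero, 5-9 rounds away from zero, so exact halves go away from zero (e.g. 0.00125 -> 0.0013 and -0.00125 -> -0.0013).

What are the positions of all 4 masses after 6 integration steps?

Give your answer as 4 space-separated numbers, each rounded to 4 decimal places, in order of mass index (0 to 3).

Step 0: x=[7.0000 10.0000 13.0000 18.0000] v=[0.0000 0.0000 0.0000 0.0000]
Step 1: x=[6.0000 10.0000 13.5000 18.0000] v=[-4.0000 0.0000 2.0000 0.0000]
Step 2: x=[4.5000 9.8750 14.2500 18.1250] v=[-6.0000 -0.5000 3.0000 0.5000]
Step 3: x=[3.2188 9.5000 14.8750 18.5313] v=[-5.1250 -1.5000 2.5000 1.6250]
Step 4: x=[2.7032 8.8985 15.0703 19.2735] v=[-2.0626 -2.4062 0.7813 2.9687]
Step 5: x=[3.0606 8.2911 14.7735 20.2149] v=[1.4295 -2.4297 -1.1873 3.7655]
Step 6: x=[3.9605 7.9967 14.2164 21.0459] v=[3.5994 -1.1778 -2.2283 3.3241]

Answer: 3.9605 7.9967 14.2164 21.0459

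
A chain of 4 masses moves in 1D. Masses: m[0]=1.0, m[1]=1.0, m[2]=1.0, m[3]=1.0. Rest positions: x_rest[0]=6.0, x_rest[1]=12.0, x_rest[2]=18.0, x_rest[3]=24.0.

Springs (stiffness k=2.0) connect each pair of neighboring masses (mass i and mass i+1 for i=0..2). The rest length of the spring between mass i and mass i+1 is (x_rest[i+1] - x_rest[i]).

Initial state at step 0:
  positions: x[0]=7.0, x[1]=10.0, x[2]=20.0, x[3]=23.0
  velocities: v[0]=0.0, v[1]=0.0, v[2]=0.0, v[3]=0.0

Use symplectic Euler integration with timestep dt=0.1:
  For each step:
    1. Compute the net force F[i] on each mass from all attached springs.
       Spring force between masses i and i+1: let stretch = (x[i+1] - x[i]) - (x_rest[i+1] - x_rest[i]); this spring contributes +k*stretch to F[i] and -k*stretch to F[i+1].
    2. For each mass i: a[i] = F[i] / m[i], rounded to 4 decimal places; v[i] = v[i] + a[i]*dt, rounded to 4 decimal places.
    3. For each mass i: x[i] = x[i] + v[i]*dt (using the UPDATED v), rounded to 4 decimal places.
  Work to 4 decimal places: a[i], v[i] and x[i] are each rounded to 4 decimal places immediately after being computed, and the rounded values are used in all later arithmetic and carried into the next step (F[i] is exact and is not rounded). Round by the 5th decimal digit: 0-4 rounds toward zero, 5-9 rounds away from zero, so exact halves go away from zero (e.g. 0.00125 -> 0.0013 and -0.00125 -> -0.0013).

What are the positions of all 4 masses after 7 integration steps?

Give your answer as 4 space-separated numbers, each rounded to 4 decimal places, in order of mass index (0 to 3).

Answer: 5.7698 12.8410 17.1591 24.2302

Derivation:
Step 0: x=[7.0000 10.0000 20.0000 23.0000] v=[0.0000 0.0000 0.0000 0.0000]
Step 1: x=[6.9400 10.1400 19.8600 23.0600] v=[-0.6000 1.4000 -1.4000 0.6000]
Step 2: x=[6.8240 10.4104 19.5896 23.1760] v=[-1.1600 2.7040 -2.7040 1.1600]
Step 3: x=[6.6597 10.7927 19.2073 23.3403] v=[-1.6427 3.8226 -3.8226 1.6427]
Step 4: x=[6.4581 11.2606 18.7394 23.5419] v=[-2.0161 4.6789 -4.6789 2.0161]
Step 5: x=[6.2325 11.7820 18.2180 23.7675] v=[-2.2556 5.2142 -5.2142 2.2556]
Step 6: x=[5.9979 12.3212 17.6789 24.0021] v=[-2.3457 5.3915 -5.3915 2.3457]
Step 7: x=[5.7698 12.8410 17.1591 24.2302] v=[-2.2810 5.1984 -5.1984 2.2811]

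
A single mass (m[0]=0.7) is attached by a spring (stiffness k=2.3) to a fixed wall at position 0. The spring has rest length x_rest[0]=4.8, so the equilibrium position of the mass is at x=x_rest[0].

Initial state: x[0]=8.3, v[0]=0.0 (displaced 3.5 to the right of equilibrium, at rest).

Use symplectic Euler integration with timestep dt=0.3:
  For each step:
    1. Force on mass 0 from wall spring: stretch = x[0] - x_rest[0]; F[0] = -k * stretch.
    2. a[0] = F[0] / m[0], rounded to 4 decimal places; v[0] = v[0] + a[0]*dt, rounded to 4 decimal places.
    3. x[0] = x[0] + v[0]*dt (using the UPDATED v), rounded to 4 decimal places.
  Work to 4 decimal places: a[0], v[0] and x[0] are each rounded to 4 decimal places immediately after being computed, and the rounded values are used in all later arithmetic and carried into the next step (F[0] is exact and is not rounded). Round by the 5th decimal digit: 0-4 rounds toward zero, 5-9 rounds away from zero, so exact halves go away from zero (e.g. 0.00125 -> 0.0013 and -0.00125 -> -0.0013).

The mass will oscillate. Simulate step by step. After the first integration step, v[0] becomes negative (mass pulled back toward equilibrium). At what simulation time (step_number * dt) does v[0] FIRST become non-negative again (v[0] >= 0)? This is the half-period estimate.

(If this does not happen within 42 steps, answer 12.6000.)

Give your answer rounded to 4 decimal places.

Step 0: x=[8.3000] v=[0.0000]
Step 1: x=[7.2650] v=[-3.4500]
Step 2: x=[5.5011] v=[-5.8798]
Step 3: x=[3.5298] v=[-6.5709]
Step 4: x=[1.9341] v=[-5.3189]
Step 5: x=[1.1859] v=[-2.4940]
Step 6: x=[1.5065] v=[1.0685]
First v>=0 after going negative at step 6, time=1.8000

Answer: 1.8000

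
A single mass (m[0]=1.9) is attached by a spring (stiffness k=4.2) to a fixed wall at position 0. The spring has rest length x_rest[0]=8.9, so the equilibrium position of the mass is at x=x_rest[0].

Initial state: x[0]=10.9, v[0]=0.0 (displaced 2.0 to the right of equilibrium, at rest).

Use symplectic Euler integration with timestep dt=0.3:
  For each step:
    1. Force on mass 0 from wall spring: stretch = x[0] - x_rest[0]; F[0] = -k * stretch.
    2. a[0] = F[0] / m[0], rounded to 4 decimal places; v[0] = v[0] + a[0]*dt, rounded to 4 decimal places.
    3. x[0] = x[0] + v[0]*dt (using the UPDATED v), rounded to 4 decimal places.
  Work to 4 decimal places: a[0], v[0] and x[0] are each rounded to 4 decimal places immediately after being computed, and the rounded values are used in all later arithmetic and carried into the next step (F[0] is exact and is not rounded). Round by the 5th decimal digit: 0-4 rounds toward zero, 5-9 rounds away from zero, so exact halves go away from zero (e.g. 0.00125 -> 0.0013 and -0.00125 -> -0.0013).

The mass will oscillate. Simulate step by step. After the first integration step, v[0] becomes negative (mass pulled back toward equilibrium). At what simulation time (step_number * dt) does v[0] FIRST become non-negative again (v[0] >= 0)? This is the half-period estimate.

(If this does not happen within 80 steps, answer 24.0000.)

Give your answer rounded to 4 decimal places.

Step 0: x=[10.9000] v=[0.0000]
Step 1: x=[10.5021] v=[-1.3263]
Step 2: x=[9.7855] v=[-2.3888]
Step 3: x=[8.8927] v=[-2.9760]
Step 4: x=[8.0013] v=[-2.9712]
Step 5: x=[7.2887] v=[-2.3752]
Step 6: x=[6.8967] v=[-1.3067]
Step 7: x=[6.9032] v=[0.0218]
First v>=0 after going negative at step 7, time=2.1000

Answer: 2.1000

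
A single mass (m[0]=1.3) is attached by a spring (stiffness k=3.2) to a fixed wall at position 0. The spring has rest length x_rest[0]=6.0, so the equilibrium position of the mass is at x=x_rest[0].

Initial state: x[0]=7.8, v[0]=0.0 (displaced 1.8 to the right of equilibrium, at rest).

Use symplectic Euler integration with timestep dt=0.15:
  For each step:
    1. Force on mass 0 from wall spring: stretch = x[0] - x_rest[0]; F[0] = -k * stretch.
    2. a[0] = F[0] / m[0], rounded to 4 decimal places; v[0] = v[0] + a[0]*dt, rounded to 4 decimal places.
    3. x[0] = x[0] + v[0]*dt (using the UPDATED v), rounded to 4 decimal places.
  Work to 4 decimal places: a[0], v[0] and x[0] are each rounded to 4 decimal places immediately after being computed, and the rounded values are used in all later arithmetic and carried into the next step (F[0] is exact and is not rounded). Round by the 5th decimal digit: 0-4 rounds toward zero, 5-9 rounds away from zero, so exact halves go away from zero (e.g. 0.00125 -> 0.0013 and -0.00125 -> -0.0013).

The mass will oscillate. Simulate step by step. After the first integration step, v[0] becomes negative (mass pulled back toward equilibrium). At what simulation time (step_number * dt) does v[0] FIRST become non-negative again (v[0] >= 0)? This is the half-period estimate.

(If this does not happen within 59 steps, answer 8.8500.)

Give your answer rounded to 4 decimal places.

Step 0: x=[7.8000] v=[0.0000]
Step 1: x=[7.7003] v=[-0.6646]
Step 2: x=[7.5064] v=[-1.2924]
Step 3: x=[7.2291] v=[-1.8486]
Step 4: x=[6.8837] v=[-2.3024]
Step 5: x=[6.4894] v=[-2.6287]
Step 6: x=[6.0680] v=[-2.8094]
Step 7: x=[5.6428] v=[-2.8345]
Step 8: x=[5.2374] v=[-2.7026]
Step 9: x=[4.8743] v=[-2.4210]
Step 10: x=[4.5735] v=[-2.0054]
Step 11: x=[4.3517] v=[-1.4787]
Step 12: x=[4.2212] v=[-0.8701]
Step 13: x=[4.1892] v=[-0.2133]
Step 14: x=[4.2575] v=[0.4553]
First v>=0 after going negative at step 14, time=2.1000

Answer: 2.1000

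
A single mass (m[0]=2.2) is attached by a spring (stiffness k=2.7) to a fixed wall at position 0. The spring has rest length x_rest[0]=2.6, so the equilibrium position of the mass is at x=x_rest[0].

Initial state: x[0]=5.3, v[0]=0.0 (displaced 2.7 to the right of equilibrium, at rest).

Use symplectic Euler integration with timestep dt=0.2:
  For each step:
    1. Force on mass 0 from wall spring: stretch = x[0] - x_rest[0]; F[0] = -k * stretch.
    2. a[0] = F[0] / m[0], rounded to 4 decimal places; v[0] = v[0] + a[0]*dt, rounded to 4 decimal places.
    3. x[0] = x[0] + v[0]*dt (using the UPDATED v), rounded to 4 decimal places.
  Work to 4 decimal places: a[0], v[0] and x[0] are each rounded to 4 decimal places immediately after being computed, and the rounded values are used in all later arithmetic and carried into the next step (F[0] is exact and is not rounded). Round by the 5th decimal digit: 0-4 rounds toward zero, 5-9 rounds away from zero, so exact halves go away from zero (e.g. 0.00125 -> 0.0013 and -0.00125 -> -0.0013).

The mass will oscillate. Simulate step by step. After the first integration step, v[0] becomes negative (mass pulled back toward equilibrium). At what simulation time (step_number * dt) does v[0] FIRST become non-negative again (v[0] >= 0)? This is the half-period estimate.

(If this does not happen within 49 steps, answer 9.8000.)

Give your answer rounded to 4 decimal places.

Step 0: x=[5.3000] v=[0.0000]
Step 1: x=[5.1675] v=[-0.6627]
Step 2: x=[4.9089] v=[-1.2929]
Step 3: x=[4.5370] v=[-1.8596]
Step 4: x=[4.0700] v=[-2.3350]
Step 5: x=[3.5308] v=[-2.6958]
Step 6: x=[2.9459] v=[-2.9243]
Step 7: x=[2.3441] v=[-3.0092]
Step 8: x=[1.7548] v=[-2.9464]
Step 9: x=[1.2070] v=[-2.7389]
Step 10: x=[0.7276] v=[-2.3970]
Step 11: x=[0.3401] v=[-1.9374]
Step 12: x=[0.0636] v=[-1.3827]
Step 13: x=[-0.0884] v=[-0.7601]
Step 14: x=[-0.1084] v=[-0.1002]
Step 15: x=[0.0045] v=[0.5646]
First v>=0 after going negative at step 15, time=3.0000

Answer: 3.0000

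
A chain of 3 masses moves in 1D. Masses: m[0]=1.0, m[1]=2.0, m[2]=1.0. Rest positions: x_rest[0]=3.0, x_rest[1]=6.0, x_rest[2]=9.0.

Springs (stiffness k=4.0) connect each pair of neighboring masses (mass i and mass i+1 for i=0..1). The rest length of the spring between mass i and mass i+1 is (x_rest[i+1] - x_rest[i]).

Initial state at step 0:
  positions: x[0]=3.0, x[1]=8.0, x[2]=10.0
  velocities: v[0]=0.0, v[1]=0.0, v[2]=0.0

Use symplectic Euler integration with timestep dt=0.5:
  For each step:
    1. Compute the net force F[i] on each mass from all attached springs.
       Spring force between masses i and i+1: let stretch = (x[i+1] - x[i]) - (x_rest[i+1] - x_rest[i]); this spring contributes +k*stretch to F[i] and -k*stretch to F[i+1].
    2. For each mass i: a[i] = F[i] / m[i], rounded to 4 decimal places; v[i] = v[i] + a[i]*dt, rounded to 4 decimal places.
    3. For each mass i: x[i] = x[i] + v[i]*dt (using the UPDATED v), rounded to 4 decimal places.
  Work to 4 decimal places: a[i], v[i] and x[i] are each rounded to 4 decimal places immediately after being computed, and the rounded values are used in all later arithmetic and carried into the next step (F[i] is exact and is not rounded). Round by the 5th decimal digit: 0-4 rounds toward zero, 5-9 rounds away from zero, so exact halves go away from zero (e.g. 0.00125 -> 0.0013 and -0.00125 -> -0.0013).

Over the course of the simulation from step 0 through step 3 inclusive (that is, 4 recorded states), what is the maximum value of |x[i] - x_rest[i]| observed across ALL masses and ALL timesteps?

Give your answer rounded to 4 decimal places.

Answer: 2.5000

Derivation:
Step 0: x=[3.0000 8.0000 10.0000] v=[0.0000 0.0000 0.0000]
Step 1: x=[5.0000 6.5000 11.0000] v=[4.0000 -3.0000 2.0000]
Step 2: x=[5.5000 6.5000 10.5000] v=[1.0000 0.0000 -1.0000]
Step 3: x=[4.0000 8.0000 9.0000] v=[-3.0000 3.0000 -3.0000]
Max displacement = 2.5000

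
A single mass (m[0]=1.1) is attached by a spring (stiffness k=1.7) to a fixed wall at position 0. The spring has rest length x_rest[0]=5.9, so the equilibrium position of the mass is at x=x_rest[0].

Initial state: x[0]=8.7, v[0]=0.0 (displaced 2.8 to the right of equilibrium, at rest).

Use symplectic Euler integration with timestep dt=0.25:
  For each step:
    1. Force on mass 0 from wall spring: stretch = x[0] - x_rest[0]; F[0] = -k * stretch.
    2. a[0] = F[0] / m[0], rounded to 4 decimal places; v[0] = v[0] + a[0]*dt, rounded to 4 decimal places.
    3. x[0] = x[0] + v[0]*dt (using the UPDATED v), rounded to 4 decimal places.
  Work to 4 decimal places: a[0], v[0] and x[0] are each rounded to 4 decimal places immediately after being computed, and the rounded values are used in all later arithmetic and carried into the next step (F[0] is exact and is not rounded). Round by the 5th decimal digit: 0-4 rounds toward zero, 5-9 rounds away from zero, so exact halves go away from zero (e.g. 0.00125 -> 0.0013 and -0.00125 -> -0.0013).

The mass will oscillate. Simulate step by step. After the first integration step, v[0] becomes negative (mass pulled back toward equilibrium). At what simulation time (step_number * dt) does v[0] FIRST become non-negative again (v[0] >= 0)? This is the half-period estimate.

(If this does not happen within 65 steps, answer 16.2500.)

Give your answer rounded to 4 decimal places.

Answer: 2.7500

Derivation:
Step 0: x=[8.7000] v=[0.0000]
Step 1: x=[8.4296] v=[-1.0818]
Step 2: x=[7.9148] v=[-2.0592]
Step 3: x=[7.2054] v=[-2.8377]
Step 4: x=[6.3699] v=[-3.3421]
Step 5: x=[5.4890] v=[-3.5237]
Step 6: x=[4.6478] v=[-3.3649]
Step 7: x=[3.9275] v=[-2.8811]
Step 8: x=[3.3978] v=[-2.1190]
Step 9: x=[3.1097] v=[-1.1523]
Step 10: x=[3.0912] v=[-0.0742]
Step 11: x=[3.3440] v=[1.0110]
First v>=0 after going negative at step 11, time=2.7500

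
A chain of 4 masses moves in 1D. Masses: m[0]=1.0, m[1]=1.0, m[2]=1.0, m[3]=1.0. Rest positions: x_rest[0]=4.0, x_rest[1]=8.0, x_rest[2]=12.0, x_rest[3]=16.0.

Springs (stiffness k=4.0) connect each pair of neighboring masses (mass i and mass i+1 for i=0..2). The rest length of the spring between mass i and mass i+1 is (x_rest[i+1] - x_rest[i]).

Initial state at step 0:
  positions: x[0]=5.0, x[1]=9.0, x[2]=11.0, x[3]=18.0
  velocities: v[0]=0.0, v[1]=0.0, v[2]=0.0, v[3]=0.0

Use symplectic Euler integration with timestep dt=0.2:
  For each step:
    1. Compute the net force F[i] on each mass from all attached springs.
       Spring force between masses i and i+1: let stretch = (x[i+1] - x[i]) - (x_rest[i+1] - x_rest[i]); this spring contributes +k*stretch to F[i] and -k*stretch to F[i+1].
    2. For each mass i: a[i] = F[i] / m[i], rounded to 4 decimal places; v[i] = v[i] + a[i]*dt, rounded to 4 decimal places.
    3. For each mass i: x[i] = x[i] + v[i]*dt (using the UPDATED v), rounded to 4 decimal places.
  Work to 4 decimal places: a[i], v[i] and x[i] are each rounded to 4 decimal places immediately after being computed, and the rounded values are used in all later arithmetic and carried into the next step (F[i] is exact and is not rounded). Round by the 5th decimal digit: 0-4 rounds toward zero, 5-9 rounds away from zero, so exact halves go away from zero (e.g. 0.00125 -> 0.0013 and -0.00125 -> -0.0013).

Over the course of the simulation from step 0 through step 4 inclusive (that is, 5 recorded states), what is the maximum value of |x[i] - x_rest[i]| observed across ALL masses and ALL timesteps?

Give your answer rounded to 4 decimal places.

Step 0: x=[5.0000 9.0000 11.0000 18.0000] v=[0.0000 0.0000 0.0000 0.0000]
Step 1: x=[5.0000 8.6800 11.8000 17.5200] v=[0.0000 -1.6000 4.0000 -2.4000]
Step 2: x=[4.9488 8.2704 13.0160 16.7648] v=[-0.2560 -2.0480 6.0800 -3.7760]
Step 3: x=[4.7891 8.0886 14.0725 16.0498] v=[-0.7987 -0.9088 5.2826 -3.5750]
Step 4: x=[4.5173 8.3363 14.4880 15.6584] v=[-1.3591 1.2387 2.0773 -1.9568]
Max displacement = 2.4880

Answer: 2.4880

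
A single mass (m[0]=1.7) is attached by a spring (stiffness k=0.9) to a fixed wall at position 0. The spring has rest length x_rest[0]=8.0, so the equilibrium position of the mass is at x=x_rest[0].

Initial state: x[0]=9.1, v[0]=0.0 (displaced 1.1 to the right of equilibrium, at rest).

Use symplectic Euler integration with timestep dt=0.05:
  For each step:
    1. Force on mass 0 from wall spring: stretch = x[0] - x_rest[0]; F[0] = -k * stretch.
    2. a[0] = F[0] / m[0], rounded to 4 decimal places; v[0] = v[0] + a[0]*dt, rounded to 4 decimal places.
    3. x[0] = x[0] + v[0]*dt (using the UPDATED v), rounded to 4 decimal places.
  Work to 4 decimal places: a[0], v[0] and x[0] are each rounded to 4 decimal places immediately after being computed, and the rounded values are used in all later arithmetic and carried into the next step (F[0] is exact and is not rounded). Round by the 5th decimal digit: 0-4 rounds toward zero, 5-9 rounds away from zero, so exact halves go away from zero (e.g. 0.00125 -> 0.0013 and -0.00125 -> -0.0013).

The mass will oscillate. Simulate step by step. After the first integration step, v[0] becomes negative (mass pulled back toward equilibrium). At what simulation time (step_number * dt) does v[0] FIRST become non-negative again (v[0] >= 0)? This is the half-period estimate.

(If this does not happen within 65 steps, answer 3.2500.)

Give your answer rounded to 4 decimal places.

Step 0: x=[9.1000] v=[0.0000]
Step 1: x=[9.0985] v=[-0.0291]
Step 2: x=[9.0956] v=[-0.0582]
Step 3: x=[9.0912] v=[-0.0872]
Step 4: x=[9.0854] v=[-0.1161]
Step 5: x=[9.0782] v=[-0.1448]
Step 6: x=[9.0695] v=[-0.1733]
Step 7: x=[9.0594] v=[-0.2016]
Step 8: x=[9.0479] v=[-0.2296]
Step 9: x=[9.0350] v=[-0.2573]
Step 10: x=[9.0208] v=[-0.2847]
Step 11: x=[9.0052] v=[-0.3117]
Step 12: x=[8.9883] v=[-0.3383]
Step 13: x=[8.9701] v=[-0.3645]
Step 14: x=[8.9506] v=[-0.3902]
Step 15: x=[8.9298] v=[-0.4154]
Step 16: x=[8.9078] v=[-0.4400]
Step 17: x=[8.8846] v=[-0.4640]
Step 18: x=[8.8602] v=[-0.4874]
Step 19: x=[8.8347] v=[-0.5102]
Step 20: x=[8.8081] v=[-0.5323]
Step 21: x=[8.7804] v=[-0.5537]
Step 22: x=[8.7517] v=[-0.5744]
Step 23: x=[8.7220] v=[-0.5943]
Step 24: x=[8.6913] v=[-0.6134]
Step 25: x=[8.6597] v=[-0.6317]
Step 26: x=[8.6272] v=[-0.6492]
Step 27: x=[8.5939] v=[-0.6658]
Step 28: x=[8.5598] v=[-0.6815]
Step 29: x=[8.5250] v=[-0.6963]
Step 30: x=[8.4895] v=[-0.7102]
Step 31: x=[8.4533] v=[-0.7232]
Step 32: x=[8.4165] v=[-0.7352]
Step 33: x=[8.3792] v=[-0.7462]
Step 34: x=[8.3414] v=[-0.7562]
Step 35: x=[8.3031] v=[-0.7652]
Step 36: x=[8.2644] v=[-0.7732]
Step 37: x=[8.2254] v=[-0.7802]
Step 38: x=[8.1861] v=[-0.7862]
Step 39: x=[8.1465] v=[-0.7911]
Step 40: x=[8.1068] v=[-0.7950]
Step 41: x=[8.0669] v=[-0.7978]
Step 42: x=[8.0269] v=[-0.7996]
Step 43: x=[7.9869] v=[-0.8003]
Step 44: x=[7.9469] v=[-0.8000]
Step 45: x=[7.9070] v=[-0.7986]
Step 46: x=[7.8672] v=[-0.7961]
Step 47: x=[7.8276] v=[-0.7926]
Step 48: x=[7.7882] v=[-0.7880]
Step 49: x=[7.7491] v=[-0.7824]
Step 50: x=[7.7103] v=[-0.7758]
Step 51: x=[7.6719] v=[-0.7681]
Step 52: x=[7.6339] v=[-0.7594]
Step 53: x=[7.5964] v=[-0.7497]
Step 54: x=[7.5595] v=[-0.7390]
Step 55: x=[7.5231] v=[-0.7273]
Step 56: x=[7.4874] v=[-0.7147]
Step 57: x=[7.4523] v=[-0.7011]
Step 58: x=[7.4180] v=[-0.6866]
Step 59: x=[7.3844] v=[-0.6712]
Step 60: x=[7.3517] v=[-0.6549]
Step 61: x=[7.3198] v=[-0.6377]
Step 62: x=[7.2888] v=[-0.6197]
Step 63: x=[7.2588] v=[-0.6009]
Step 64: x=[7.2297] v=[-0.5813]
Step 65: x=[7.2017] v=[-0.5609]
v[0] did not become non-negative within 65 steps; using fallback time=3.2500

Answer: 3.2500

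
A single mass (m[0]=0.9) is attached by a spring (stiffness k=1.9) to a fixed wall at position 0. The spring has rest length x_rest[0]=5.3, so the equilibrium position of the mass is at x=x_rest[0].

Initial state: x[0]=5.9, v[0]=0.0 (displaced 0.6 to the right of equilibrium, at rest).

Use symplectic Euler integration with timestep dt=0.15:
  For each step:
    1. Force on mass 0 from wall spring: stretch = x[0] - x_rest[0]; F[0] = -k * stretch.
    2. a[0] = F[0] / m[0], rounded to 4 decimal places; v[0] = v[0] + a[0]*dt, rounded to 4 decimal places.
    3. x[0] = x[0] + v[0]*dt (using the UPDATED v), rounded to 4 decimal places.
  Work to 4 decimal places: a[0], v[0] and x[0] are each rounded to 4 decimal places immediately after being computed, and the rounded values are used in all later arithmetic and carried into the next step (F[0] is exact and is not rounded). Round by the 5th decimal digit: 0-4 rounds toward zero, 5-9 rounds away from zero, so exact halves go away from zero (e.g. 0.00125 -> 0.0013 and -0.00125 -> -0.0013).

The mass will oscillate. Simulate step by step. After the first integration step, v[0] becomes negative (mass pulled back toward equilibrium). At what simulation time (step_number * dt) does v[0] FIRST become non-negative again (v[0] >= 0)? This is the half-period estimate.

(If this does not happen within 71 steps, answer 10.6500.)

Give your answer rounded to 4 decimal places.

Step 0: x=[5.9000] v=[0.0000]
Step 1: x=[5.8715] v=[-0.1900]
Step 2: x=[5.8159] v=[-0.3710]
Step 3: x=[5.7357] v=[-0.5344]
Step 4: x=[5.6348] v=[-0.6724]
Step 5: x=[5.5180] v=[-0.7784]
Step 6: x=[5.3909] v=[-0.8474]
Step 7: x=[5.2595] v=[-0.8762]
Step 8: x=[5.1300] v=[-0.8634]
Step 9: x=[5.0086] v=[-0.8096]
Step 10: x=[4.9010] v=[-0.7173]
Step 11: x=[4.8124] v=[-0.5910]
Step 12: x=[4.7469] v=[-0.4366]
Step 13: x=[4.7077] v=[-0.2614]
Step 14: x=[4.6966] v=[-0.0738]
Step 15: x=[4.7142] v=[0.1173]
First v>=0 after going negative at step 15, time=2.2500

Answer: 2.2500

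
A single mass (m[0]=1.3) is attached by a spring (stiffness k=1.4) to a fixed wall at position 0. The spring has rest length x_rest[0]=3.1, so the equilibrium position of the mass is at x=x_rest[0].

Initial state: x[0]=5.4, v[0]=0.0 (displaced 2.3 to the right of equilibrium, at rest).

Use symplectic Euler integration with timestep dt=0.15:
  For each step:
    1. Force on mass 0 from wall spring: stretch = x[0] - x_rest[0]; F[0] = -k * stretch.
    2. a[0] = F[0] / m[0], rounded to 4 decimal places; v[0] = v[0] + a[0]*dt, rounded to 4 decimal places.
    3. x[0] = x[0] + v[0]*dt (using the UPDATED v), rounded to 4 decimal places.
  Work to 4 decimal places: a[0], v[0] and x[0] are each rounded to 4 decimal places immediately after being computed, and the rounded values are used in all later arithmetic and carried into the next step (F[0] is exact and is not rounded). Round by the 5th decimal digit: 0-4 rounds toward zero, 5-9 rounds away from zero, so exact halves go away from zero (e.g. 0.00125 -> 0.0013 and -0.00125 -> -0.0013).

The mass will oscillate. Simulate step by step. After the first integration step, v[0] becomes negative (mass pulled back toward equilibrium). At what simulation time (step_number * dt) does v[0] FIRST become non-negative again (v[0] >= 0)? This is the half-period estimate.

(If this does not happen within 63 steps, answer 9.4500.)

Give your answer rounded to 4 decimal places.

Step 0: x=[5.4000] v=[0.0000]
Step 1: x=[5.3443] v=[-0.3715]
Step 2: x=[5.2342] v=[-0.7340]
Step 3: x=[5.0724] v=[-1.0788]
Step 4: x=[4.8628] v=[-1.3974]
Step 5: x=[4.6105] v=[-1.6822]
Step 6: x=[4.3216] v=[-1.9262]
Step 7: x=[4.0031] v=[-2.1235]
Step 8: x=[3.6627] v=[-2.2694]
Step 9: x=[3.3087] v=[-2.3603]
Step 10: x=[2.9496] v=[-2.3940]
Step 11: x=[2.5941] v=[-2.3697]
Step 12: x=[2.2509] v=[-2.2880]
Step 13: x=[1.9283] v=[-2.1508]
Step 14: x=[1.6341] v=[-1.9615]
Step 15: x=[1.3754] v=[-1.7247]
Step 16: x=[1.1585] v=[-1.4461]
Step 17: x=[0.9886] v=[-1.1325]
Step 18: x=[0.8699] v=[-0.7914]
Step 19: x=[0.8052] v=[-0.4312]
Step 20: x=[0.7961] v=[-0.0605]
Step 21: x=[0.8429] v=[0.3117]
First v>=0 after going negative at step 21, time=3.1500

Answer: 3.1500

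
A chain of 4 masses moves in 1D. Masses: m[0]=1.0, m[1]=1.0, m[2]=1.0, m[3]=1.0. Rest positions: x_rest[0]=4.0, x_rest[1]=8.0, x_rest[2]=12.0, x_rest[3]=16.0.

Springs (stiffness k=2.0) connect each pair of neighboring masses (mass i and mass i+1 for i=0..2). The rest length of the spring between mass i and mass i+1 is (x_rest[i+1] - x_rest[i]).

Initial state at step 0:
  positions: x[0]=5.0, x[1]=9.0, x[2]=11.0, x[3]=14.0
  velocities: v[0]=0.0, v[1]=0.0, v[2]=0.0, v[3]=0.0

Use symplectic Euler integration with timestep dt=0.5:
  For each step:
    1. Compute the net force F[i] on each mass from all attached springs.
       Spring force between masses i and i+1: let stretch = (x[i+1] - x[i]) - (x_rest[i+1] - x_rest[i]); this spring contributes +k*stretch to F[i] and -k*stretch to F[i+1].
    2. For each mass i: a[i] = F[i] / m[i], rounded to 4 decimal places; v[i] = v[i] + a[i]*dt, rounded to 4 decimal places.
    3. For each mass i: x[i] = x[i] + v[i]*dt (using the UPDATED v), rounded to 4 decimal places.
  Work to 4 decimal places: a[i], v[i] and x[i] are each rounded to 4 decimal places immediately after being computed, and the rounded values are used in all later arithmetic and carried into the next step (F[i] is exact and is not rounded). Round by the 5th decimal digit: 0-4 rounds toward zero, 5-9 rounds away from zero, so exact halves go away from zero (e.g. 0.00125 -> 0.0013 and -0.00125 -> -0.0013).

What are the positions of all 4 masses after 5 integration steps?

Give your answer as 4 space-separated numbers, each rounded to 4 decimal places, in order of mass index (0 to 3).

Step 0: x=[5.0000 9.0000 11.0000 14.0000] v=[0.0000 0.0000 0.0000 0.0000]
Step 1: x=[5.0000 8.0000 11.5000 14.5000] v=[0.0000 -2.0000 1.0000 1.0000]
Step 2: x=[4.5000 7.2500 11.7500 15.5000] v=[-1.0000 -1.5000 0.5000 2.0000]
Step 3: x=[3.3750 7.3750 11.6250 16.6250] v=[-2.2500 0.2500 -0.2500 2.2500]
Step 4: x=[2.2500 7.6250 11.8750 17.2500] v=[-2.2500 0.5000 0.5000 1.2500]
Step 5: x=[1.8125 7.3125 12.6875 17.1875] v=[-0.8750 -0.6250 1.6250 -0.1250]

Answer: 1.8125 7.3125 12.6875 17.1875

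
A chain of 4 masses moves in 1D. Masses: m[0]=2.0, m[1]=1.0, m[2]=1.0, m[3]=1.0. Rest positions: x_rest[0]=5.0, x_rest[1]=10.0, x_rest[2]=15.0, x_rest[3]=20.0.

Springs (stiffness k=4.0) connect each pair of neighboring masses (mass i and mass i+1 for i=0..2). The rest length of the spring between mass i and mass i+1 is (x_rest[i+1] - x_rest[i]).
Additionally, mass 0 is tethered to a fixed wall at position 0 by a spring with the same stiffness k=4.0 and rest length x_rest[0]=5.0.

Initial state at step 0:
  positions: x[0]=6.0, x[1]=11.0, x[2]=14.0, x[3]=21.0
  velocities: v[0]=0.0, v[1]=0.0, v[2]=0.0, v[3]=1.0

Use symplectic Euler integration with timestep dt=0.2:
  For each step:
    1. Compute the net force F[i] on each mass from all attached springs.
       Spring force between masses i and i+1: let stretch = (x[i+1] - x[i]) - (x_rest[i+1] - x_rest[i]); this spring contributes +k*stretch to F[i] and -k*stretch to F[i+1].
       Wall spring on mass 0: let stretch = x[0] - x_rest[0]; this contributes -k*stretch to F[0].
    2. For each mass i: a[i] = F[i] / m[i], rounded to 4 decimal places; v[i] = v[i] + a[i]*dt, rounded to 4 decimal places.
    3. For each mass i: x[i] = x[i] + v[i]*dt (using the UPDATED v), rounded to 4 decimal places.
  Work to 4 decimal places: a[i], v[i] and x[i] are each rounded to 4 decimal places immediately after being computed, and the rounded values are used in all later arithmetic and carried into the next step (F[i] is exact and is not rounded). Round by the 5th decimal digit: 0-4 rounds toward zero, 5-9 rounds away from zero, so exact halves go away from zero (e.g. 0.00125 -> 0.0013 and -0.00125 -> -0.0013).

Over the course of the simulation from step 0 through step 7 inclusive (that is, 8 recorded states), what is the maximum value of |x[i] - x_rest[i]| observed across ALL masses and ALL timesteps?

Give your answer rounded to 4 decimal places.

Answer: 2.0234

Derivation:
Step 0: x=[6.0000 11.0000 14.0000 21.0000] v=[0.0000 0.0000 0.0000 1.0000]
Step 1: x=[5.9200 10.6800 14.6400 20.8800] v=[-0.4000 -1.6000 3.2000 -0.6000]
Step 2: x=[5.7472 10.2320 15.6448 20.5616] v=[-0.8640 -2.2400 5.0240 -1.5920]
Step 3: x=[5.4734 9.9325 16.5702 20.2565] v=[-1.3690 -1.4976 4.6272 -1.5254]
Step 4: x=[5.1185 9.9816 17.0234 20.1616] v=[-1.7747 0.2453 2.2661 -0.4744]
Step 5: x=[4.7431 10.3793 16.8520 20.3646] v=[-1.8769 1.9883 -0.8568 1.0150]
Step 6: x=[4.4392 10.9108 16.2070 20.8056] v=[-1.5197 2.6575 -3.2249 2.2049]
Step 7: x=[4.2979 11.2542 15.4504 21.3108] v=[-0.7067 1.7172 -3.7830 2.5260]
Max displacement = 2.0234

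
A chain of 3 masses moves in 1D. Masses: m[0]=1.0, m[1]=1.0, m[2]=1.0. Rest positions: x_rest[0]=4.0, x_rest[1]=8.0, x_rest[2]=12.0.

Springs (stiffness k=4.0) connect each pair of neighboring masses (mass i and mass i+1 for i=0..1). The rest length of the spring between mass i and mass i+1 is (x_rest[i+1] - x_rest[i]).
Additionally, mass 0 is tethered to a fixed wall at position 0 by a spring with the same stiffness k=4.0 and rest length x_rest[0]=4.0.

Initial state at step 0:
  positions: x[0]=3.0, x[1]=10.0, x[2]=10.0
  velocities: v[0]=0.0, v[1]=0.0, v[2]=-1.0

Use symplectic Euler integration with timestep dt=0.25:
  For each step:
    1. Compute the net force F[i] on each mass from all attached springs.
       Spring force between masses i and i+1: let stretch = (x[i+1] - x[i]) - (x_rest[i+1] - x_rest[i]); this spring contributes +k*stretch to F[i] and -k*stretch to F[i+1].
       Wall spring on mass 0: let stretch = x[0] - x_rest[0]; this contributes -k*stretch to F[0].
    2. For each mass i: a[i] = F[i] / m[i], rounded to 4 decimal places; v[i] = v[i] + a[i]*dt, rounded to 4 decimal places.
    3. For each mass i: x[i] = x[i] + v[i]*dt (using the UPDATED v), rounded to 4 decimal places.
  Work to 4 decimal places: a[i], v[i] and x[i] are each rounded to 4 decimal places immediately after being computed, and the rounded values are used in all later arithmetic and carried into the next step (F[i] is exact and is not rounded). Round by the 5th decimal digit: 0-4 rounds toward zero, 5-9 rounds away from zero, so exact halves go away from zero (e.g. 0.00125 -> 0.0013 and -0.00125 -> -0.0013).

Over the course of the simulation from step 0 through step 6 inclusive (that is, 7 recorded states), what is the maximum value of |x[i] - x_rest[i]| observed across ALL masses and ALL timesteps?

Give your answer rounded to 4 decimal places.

Step 0: x=[3.0000 10.0000 10.0000] v=[0.0000 0.0000 -1.0000]
Step 1: x=[4.0000 8.2500 10.7500] v=[4.0000 -7.0000 3.0000]
Step 2: x=[5.0625 6.0625 11.8750] v=[4.2500 -8.7500 4.5000]
Step 3: x=[5.1094 5.0781 12.5469] v=[0.1875 -3.9375 2.6875]
Step 4: x=[3.8711 5.9688 12.3516] v=[-4.9532 3.5626 -0.7813]
Step 5: x=[2.1895 7.9307 11.5606] v=[-6.7266 7.8477 -3.1641]
Step 6: x=[1.3958 9.3648 10.8621] v=[-3.1749 5.7364 -2.7940]
Max displacement = 2.9219

Answer: 2.9219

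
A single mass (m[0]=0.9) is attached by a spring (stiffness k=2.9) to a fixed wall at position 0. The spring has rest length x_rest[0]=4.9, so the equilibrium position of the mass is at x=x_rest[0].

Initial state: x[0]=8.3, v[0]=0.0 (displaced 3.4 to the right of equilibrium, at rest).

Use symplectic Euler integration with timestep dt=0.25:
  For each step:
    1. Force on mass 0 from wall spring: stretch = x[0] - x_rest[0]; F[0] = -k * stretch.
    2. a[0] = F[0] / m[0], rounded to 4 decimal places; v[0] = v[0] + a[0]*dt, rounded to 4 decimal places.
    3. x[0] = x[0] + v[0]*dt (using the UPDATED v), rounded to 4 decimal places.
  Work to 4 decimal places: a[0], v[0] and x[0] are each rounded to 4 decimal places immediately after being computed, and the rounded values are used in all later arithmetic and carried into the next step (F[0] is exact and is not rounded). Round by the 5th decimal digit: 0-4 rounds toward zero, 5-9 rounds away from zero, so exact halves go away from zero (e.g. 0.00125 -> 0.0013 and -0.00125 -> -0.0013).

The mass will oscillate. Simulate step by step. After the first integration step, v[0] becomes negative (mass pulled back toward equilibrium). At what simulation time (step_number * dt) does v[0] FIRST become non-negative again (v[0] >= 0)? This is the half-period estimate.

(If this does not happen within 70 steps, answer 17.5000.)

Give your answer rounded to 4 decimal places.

Step 0: x=[8.3000] v=[0.0000]
Step 1: x=[7.6153] v=[-2.7389]
Step 2: x=[6.3838] v=[-4.9262]
Step 3: x=[4.8534] v=[-6.1215]
Step 4: x=[3.3324] v=[-6.0840]
Step 5: x=[2.1271] v=[-4.8212]
Step 6: x=[1.4802] v=[-2.5875]
Step 7: x=[1.5221] v=[0.1674]
First v>=0 after going negative at step 7, time=1.7500

Answer: 1.7500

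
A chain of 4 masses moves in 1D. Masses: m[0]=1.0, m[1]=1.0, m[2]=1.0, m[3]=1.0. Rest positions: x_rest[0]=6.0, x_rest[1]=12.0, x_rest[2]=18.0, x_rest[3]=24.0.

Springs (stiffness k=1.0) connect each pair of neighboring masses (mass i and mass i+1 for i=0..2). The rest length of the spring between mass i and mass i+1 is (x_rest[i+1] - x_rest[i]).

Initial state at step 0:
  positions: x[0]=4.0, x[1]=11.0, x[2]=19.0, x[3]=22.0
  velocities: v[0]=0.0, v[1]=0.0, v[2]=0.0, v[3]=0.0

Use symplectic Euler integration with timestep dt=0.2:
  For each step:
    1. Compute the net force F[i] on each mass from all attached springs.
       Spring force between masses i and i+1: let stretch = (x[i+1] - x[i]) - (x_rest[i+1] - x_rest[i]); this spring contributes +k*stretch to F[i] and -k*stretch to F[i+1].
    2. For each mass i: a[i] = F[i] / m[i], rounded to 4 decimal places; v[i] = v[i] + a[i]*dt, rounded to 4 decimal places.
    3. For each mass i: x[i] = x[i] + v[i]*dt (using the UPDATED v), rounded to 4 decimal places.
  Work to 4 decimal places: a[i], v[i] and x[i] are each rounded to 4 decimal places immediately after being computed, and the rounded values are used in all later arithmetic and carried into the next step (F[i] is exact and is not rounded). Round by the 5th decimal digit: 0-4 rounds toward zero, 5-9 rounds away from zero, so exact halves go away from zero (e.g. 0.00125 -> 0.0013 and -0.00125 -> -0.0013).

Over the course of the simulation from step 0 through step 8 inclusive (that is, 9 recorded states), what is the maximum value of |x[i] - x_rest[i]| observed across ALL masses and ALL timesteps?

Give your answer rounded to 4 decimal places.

Step 0: x=[4.0000 11.0000 19.0000 22.0000] v=[0.0000 0.0000 0.0000 0.0000]
Step 1: x=[4.0400 11.0400 18.8000 22.1200] v=[0.2000 0.2000 -1.0000 0.6000]
Step 2: x=[4.1200 11.1104 18.4224 22.3472] v=[0.4000 0.3520 -1.8880 1.1360]
Step 3: x=[4.2396 11.1937 17.9093 22.6574] v=[0.5981 0.4163 -2.5654 1.5510]
Step 4: x=[4.3974 11.2674 17.3175 23.0177] v=[0.7889 0.3686 -2.9589 1.8014]
Step 5: x=[4.5900 11.3083 16.7117 23.3900] v=[0.9629 0.2046 -3.0289 1.8614]
Step 6: x=[4.8113 11.2966 16.1569 23.7351] v=[1.1066 -0.0584 -2.7739 1.7257]
Step 7: x=[5.0520 11.2199 15.7108 24.0171] v=[1.2037 -0.3834 -2.2303 1.4101]
Step 8: x=[5.2995 11.0761 15.4174 24.2069] v=[1.2373 -0.7188 -1.4672 0.9488]
Max displacement = 2.5826

Answer: 2.5826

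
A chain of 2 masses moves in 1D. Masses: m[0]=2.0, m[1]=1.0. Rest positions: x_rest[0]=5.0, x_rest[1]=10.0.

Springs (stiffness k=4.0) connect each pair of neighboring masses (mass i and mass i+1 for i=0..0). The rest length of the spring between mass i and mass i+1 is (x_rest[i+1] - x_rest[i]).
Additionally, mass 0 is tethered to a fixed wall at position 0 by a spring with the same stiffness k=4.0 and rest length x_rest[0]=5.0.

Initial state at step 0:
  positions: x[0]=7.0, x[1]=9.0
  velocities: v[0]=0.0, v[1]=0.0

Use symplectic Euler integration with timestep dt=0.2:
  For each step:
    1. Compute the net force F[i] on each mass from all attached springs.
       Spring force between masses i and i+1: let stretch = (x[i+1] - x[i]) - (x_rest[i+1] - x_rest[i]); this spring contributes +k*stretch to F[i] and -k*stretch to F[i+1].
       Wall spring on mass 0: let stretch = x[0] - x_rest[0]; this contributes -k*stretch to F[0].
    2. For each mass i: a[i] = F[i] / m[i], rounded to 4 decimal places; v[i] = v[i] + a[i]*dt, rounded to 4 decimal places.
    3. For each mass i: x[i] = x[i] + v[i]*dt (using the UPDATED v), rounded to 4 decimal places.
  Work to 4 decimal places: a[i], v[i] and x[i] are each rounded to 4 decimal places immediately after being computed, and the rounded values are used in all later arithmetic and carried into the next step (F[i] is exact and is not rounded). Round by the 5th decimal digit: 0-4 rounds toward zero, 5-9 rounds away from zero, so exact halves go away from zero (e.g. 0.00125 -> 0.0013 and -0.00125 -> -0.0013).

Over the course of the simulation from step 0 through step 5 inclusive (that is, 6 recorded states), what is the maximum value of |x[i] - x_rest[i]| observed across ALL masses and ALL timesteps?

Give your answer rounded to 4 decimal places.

Answer: 2.2686

Derivation:
Step 0: x=[7.0000 9.0000] v=[0.0000 0.0000]
Step 1: x=[6.6000 9.4800] v=[-2.0000 2.4000]
Step 2: x=[5.9024 10.2992] v=[-3.4880 4.0960]
Step 3: x=[5.0844 11.2149] v=[-4.0902 4.5786]
Step 4: x=[4.3500 11.9497] v=[-3.6718 3.6742]
Step 5: x=[3.8756 12.2686] v=[-2.3719 1.5944]
Max displacement = 2.2686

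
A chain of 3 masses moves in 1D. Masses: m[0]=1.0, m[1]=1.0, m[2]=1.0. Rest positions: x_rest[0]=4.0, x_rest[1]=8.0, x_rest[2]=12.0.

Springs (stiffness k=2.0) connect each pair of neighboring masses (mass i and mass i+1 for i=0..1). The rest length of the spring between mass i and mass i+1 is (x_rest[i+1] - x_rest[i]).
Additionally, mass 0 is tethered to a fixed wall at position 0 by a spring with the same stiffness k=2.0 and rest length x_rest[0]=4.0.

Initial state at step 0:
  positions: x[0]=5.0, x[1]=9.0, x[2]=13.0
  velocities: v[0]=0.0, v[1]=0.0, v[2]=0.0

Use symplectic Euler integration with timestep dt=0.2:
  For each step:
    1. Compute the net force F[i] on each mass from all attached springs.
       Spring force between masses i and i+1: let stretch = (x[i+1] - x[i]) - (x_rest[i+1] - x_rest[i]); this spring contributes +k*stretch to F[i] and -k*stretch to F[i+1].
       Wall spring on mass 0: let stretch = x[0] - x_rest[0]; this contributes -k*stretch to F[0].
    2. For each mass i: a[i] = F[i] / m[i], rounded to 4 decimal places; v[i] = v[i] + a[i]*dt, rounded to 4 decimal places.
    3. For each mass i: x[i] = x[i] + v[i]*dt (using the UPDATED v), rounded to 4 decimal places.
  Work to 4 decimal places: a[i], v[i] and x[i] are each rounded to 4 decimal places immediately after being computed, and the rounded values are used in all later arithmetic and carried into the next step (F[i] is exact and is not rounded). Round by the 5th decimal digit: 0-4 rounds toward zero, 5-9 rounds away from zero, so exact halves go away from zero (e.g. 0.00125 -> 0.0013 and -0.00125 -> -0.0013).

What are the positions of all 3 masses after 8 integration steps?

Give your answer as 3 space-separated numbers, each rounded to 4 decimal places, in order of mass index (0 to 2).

Step 0: x=[5.0000 9.0000 13.0000] v=[0.0000 0.0000 0.0000]
Step 1: x=[4.9200 9.0000 13.0000] v=[-0.4000 0.0000 0.0000]
Step 2: x=[4.7728 8.9936 13.0000] v=[-0.7360 -0.0320 0.0000]
Step 3: x=[4.5814 8.9700 12.9995] v=[-0.9568 -0.1178 -0.0026]
Step 4: x=[4.3746 8.9177 12.9966] v=[-1.0339 -0.2614 -0.0144]
Step 5: x=[4.1813 8.8283 12.9874] v=[-0.9665 -0.4471 -0.0460]
Step 6: x=[4.0253 8.6998 12.9655] v=[-0.7802 -0.6423 -0.1096]
Step 7: x=[3.9212 8.5386 12.9223] v=[-0.5205 -0.8058 -0.2159]
Step 8: x=[3.8728 8.3587 12.8484] v=[-0.2420 -0.8993 -0.3694]

Answer: 3.8728 8.3587 12.8484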